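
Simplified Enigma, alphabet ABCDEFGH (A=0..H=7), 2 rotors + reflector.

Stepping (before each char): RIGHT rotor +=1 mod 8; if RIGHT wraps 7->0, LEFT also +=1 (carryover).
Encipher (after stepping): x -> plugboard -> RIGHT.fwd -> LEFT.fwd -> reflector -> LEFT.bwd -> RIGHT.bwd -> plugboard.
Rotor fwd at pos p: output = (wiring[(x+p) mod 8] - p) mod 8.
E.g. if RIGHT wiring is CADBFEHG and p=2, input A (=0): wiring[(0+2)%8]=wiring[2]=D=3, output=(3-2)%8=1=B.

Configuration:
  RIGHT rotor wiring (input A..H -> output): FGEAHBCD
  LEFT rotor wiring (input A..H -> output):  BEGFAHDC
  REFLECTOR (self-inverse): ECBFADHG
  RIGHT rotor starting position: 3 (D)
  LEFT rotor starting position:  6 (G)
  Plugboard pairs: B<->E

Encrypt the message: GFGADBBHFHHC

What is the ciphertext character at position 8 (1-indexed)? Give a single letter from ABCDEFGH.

Char 1 ('G'): step: R->4, L=6; G->plug->G->R->A->L->F->refl->D->L'->C->R'->F->plug->F
Char 2 ('F'): step: R->5, L=6; F->plug->F->R->H->L->B->refl->C->L'->G->R'->C->plug->C
Char 3 ('G'): step: R->6, L=6; G->plug->G->R->B->L->E->refl->A->L'->E->R'->A->plug->A
Char 4 ('A'): step: R->7, L=6; A->plug->A->R->E->L->A->refl->E->L'->B->R'->E->plug->B
Char 5 ('D'): step: R->0, L->7 (L advanced); D->plug->D->R->A->L->D->refl->F->L'->C->R'->G->plug->G
Char 6 ('B'): step: R->1, L=7; B->plug->E->R->A->L->D->refl->F->L'->C->R'->G->plug->G
Char 7 ('B'): step: R->2, L=7; B->plug->E->R->A->L->D->refl->F->L'->C->R'->A->plug->A
Char 8 ('H'): step: R->3, L=7; H->plug->H->R->B->L->C->refl->B->L'->F->R'->A->plug->A

A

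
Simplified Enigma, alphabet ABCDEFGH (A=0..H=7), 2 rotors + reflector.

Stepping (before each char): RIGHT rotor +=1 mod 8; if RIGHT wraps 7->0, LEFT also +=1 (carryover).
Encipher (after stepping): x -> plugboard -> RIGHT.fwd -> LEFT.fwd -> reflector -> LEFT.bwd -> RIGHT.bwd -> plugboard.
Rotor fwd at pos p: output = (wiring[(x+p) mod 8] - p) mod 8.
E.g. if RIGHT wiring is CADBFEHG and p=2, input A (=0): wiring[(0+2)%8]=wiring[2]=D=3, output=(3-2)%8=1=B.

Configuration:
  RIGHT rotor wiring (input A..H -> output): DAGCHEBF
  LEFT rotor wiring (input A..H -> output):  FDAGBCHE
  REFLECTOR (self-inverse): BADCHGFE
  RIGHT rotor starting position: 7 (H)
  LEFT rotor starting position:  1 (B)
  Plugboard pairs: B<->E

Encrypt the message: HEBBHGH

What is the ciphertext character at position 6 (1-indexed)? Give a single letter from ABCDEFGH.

Char 1 ('H'): step: R->0, L->2 (L advanced); H->plug->H->R->F->L->C->refl->D->L'->G->R'->C->plug->C
Char 2 ('E'): step: R->1, L=2; E->plug->B->R->F->L->C->refl->D->L'->G->R'->D->plug->D
Char 3 ('B'): step: R->2, L=2; B->plug->E->R->H->L->B->refl->A->L'->D->R'->F->plug->F
Char 4 ('B'): step: R->3, L=2; B->plug->E->R->C->L->H->refl->E->L'->B->R'->C->plug->C
Char 5 ('H'): step: R->4, L=2; H->plug->H->R->G->L->D->refl->C->L'->F->R'->C->plug->C
Char 6 ('G'): step: R->5, L=2; G->plug->G->R->F->L->C->refl->D->L'->G->R'->D->plug->D

D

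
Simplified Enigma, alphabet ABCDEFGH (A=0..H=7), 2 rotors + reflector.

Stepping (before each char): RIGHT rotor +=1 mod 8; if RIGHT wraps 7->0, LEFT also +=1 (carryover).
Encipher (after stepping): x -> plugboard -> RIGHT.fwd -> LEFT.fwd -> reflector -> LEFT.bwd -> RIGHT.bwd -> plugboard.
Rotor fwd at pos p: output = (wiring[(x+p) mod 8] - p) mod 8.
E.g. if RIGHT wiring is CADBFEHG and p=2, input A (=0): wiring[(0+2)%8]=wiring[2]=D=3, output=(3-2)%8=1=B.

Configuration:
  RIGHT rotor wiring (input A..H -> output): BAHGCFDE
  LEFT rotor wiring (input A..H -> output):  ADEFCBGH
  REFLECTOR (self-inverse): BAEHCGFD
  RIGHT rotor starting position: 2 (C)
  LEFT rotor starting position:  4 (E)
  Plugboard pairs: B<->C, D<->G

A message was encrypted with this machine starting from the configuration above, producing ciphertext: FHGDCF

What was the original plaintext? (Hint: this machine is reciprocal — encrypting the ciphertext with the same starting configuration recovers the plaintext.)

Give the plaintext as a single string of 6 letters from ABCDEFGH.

Char 1 ('F'): step: R->3, L=4; F->plug->F->R->G->L->A->refl->B->L'->H->R'->B->plug->C
Char 2 ('H'): step: R->4, L=4; H->plug->H->R->C->L->C->refl->E->L'->E->R'->F->plug->F
Char 3 ('G'): step: R->5, L=4; G->plug->D->R->E->L->E->refl->C->L'->C->R'->F->plug->F
Char 4 ('D'): step: R->6, L=4; D->plug->G->R->E->L->E->refl->C->L'->C->R'->D->plug->G
Char 5 ('C'): step: R->7, L=4; C->plug->B->R->C->L->C->refl->E->L'->E->R'->H->plug->H
Char 6 ('F'): step: R->0, L->5 (L advanced); F->plug->F->R->F->L->H->refl->D->L'->D->R'->G->plug->D

Answer: CFFGHD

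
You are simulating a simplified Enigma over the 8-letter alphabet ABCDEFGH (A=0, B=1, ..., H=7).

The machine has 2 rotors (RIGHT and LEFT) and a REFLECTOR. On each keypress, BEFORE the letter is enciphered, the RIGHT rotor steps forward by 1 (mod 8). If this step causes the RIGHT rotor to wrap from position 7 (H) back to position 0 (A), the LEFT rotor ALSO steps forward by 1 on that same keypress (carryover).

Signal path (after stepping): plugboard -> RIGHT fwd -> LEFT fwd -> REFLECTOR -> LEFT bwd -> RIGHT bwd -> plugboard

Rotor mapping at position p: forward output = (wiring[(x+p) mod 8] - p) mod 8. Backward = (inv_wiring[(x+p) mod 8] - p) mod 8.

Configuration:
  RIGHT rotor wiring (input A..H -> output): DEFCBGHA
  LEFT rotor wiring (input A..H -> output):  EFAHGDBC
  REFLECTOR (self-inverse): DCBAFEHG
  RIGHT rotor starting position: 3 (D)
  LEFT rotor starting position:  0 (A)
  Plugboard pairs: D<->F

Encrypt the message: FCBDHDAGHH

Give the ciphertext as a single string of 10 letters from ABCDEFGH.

Char 1 ('F'): step: R->4, L=0; F->plug->D->R->E->L->G->refl->H->L'->D->R'->C->plug->C
Char 2 ('C'): step: R->5, L=0; C->plug->C->R->D->L->H->refl->G->L'->E->R'->H->plug->H
Char 3 ('B'): step: R->6, L=0; B->plug->B->R->C->L->A->refl->D->L'->F->R'->C->plug->C
Char 4 ('D'): step: R->7, L=0; D->plug->F->R->C->L->A->refl->D->L'->F->R'->C->plug->C
Char 5 ('H'): step: R->0, L->1 (L advanced); H->plug->H->R->A->L->E->refl->F->L'->D->R'->A->plug->A
Char 6 ('D'): step: R->1, L=1; D->plug->F->R->G->L->B->refl->C->L'->E->R'->B->plug->B
Char 7 ('A'): step: R->2, L=1; A->plug->A->R->D->L->F->refl->E->L'->A->R'->B->plug->B
Char 8 ('G'): step: R->3, L=1; G->plug->G->R->B->L->H->refl->G->L'->C->R'->H->plug->H
Char 9 ('H'): step: R->4, L=1; H->plug->H->R->G->L->B->refl->C->L'->E->R'->D->plug->F
Char 10 ('H'): step: R->5, L=1; H->plug->H->R->E->L->C->refl->B->L'->G->R'->D->plug->F

Answer: CHCCABBHFF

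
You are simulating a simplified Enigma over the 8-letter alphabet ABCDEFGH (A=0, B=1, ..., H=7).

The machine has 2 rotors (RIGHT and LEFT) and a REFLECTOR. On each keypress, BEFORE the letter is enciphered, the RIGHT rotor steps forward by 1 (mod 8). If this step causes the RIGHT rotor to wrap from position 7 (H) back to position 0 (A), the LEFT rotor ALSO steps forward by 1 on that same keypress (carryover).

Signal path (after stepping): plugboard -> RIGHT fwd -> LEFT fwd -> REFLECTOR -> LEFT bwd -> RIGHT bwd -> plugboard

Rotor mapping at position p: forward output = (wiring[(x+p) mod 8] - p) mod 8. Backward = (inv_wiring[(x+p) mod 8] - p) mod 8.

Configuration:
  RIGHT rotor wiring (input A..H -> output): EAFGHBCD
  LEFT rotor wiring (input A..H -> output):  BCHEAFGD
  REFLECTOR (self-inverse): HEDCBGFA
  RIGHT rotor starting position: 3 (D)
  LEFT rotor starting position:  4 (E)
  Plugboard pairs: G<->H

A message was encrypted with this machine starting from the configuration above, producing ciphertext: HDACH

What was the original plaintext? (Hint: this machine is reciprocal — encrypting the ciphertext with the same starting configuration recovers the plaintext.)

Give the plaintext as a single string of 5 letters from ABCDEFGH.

Char 1 ('H'): step: R->4, L=4; H->plug->G->R->B->L->B->refl->E->L'->A->R'->E->plug->E
Char 2 ('D'): step: R->5, L=4; D->plug->D->R->H->L->A->refl->H->L'->D->R'->E->plug->E
Char 3 ('A'): step: R->6, L=4; A->plug->A->R->E->L->F->refl->G->L'->F->R'->B->plug->B
Char 4 ('C'): step: R->7, L=4; C->plug->C->R->B->L->B->refl->E->L'->A->R'->F->plug->F
Char 5 ('H'): step: R->0, L->5 (L advanced); H->plug->G->R->C->L->G->refl->F->L'->E->R'->A->plug->A

Answer: EEBFA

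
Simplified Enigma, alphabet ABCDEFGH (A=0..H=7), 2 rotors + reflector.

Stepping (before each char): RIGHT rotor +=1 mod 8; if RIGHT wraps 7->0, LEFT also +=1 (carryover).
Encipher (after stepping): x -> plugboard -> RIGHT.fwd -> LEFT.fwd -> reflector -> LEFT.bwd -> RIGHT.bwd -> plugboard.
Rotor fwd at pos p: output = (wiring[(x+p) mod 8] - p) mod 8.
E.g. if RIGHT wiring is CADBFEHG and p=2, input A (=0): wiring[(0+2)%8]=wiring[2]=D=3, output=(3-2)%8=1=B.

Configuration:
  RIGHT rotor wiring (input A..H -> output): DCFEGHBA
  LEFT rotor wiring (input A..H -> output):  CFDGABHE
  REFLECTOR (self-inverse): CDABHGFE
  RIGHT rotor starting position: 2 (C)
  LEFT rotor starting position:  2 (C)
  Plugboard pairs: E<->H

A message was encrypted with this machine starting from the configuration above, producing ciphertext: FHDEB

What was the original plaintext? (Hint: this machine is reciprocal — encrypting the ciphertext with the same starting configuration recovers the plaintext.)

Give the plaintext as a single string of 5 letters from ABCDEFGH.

Char 1 ('F'): step: R->3, L=2; F->plug->F->R->A->L->B->refl->D->L'->H->R'->G->plug->G
Char 2 ('H'): step: R->4, L=2; H->plug->E->R->H->L->D->refl->B->L'->A->R'->H->plug->E
Char 3 ('D'): step: R->5, L=2; D->plug->D->R->G->L->A->refl->C->L'->F->R'->E->plug->H
Char 4 ('E'): step: R->6, L=2; E->plug->H->R->B->L->E->refl->H->L'->D->R'->A->plug->A
Char 5 ('B'): step: R->7, L=2; B->plug->B->R->E->L->F->refl->G->L'->C->R'->H->plug->E

Answer: GEHAE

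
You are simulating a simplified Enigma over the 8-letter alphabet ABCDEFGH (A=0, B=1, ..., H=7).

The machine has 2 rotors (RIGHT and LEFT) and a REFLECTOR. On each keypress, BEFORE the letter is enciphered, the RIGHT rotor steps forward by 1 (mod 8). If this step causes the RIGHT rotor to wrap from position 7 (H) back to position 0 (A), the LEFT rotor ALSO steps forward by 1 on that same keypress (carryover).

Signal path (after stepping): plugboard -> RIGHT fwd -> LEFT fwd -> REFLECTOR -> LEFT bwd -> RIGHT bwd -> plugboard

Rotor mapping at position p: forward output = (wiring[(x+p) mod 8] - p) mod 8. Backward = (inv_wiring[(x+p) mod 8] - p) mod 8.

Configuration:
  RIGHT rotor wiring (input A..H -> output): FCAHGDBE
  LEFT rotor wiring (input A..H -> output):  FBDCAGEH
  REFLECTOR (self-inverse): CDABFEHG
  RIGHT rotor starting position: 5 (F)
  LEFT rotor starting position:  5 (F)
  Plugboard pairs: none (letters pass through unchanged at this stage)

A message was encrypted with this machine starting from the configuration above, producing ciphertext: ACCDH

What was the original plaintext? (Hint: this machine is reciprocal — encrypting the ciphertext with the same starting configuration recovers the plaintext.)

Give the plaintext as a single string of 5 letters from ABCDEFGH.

Char 1 ('A'): step: R->6, L=5; A->plug->A->R->D->L->A->refl->C->L'->C->R'->E->plug->E
Char 2 ('C'): step: R->7, L=5; C->plug->C->R->D->L->A->refl->C->L'->C->R'->H->plug->H
Char 3 ('C'): step: R->0, L->6 (L advanced); C->plug->C->R->A->L->G->refl->H->L'->C->R'->B->plug->B
Char 4 ('D'): step: R->1, L=6; D->plug->D->R->F->L->E->refl->F->L'->E->R'->H->plug->H
Char 5 ('H'): step: R->2, L=6; H->plug->H->R->A->L->G->refl->H->L'->C->R'->F->plug->F

Answer: EHBHF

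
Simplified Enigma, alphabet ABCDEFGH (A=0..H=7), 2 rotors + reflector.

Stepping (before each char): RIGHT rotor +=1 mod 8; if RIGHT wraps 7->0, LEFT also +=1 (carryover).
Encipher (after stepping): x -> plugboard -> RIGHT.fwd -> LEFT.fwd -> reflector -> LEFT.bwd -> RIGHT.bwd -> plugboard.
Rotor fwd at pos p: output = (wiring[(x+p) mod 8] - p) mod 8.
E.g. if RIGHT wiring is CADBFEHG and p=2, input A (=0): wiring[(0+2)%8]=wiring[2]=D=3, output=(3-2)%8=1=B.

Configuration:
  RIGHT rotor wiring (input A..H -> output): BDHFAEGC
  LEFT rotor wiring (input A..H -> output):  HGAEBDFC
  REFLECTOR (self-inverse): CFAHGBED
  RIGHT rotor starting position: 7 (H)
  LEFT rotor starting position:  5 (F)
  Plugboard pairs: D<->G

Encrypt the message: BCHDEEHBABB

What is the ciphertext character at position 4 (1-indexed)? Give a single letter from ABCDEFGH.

Char 1 ('B'): step: R->0, L->6 (L advanced); B->plug->B->R->D->L->A->refl->C->L'->E->R'->F->plug->F
Char 2 ('C'): step: R->1, L=6; C->plug->C->R->E->L->C->refl->A->L'->D->R'->E->plug->E
Char 3 ('H'): step: R->2, L=6; H->plug->H->R->B->L->E->refl->G->L'->F->R'->A->plug->A
Char 4 ('D'): step: R->3, L=6; D->plug->G->R->A->L->H->refl->D->L'->G->R'->F->plug->F

F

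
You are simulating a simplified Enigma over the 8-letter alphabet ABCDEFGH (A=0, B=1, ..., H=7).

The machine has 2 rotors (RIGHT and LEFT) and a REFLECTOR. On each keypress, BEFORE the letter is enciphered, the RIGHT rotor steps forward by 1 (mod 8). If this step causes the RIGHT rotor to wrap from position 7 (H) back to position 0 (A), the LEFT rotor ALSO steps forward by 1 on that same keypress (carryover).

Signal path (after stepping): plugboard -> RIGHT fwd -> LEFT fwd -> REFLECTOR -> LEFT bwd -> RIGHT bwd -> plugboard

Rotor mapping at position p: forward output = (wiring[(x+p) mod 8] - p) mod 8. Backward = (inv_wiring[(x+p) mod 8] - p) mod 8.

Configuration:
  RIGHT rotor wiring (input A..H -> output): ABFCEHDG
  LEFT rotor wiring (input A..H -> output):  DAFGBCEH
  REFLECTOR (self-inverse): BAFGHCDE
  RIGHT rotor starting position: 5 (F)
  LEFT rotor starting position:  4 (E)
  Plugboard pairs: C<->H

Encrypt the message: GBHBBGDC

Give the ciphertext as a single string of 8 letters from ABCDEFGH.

Answer: HECDHFAH

Derivation:
Char 1 ('G'): step: R->6, L=4; G->plug->G->R->G->L->B->refl->A->L'->C->R'->C->plug->H
Char 2 ('B'): step: R->7, L=4; B->plug->B->R->B->L->G->refl->D->L'->D->R'->E->plug->E
Char 3 ('H'): step: R->0, L->5 (L advanced); H->plug->C->R->F->L->A->refl->B->L'->G->R'->H->plug->C
Char 4 ('B'): step: R->1, L=5; B->plug->B->R->E->L->D->refl->G->L'->D->R'->D->plug->D
Char 5 ('B'): step: R->2, L=5; B->plug->B->R->A->L->F->refl->C->L'->C->R'->C->plug->H
Char 6 ('G'): step: R->3, L=5; G->plug->G->R->G->L->B->refl->A->L'->F->R'->F->plug->F
Char 7 ('D'): step: R->4, L=5; D->plug->D->R->C->L->C->refl->F->L'->A->R'->A->plug->A
Char 8 ('C'): step: R->5, L=5; C->plug->H->R->H->L->E->refl->H->L'->B->R'->C->plug->H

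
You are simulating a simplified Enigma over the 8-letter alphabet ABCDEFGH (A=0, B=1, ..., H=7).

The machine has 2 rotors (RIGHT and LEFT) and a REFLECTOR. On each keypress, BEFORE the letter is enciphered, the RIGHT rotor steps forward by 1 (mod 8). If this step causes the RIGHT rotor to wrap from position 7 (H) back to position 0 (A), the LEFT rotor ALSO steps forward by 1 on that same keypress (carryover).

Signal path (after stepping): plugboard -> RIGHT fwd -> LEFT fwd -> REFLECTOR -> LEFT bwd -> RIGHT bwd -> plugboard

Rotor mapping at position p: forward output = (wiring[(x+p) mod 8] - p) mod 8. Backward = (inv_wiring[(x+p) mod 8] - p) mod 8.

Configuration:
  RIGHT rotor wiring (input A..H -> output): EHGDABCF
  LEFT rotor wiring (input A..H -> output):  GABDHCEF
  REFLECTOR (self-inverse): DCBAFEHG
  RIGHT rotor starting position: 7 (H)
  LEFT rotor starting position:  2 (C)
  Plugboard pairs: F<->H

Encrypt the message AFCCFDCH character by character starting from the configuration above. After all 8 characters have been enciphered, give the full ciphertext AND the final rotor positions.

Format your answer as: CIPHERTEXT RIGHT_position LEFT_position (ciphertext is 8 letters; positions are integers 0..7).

Char 1 ('A'): step: R->0, L->3 (L advanced); A->plug->A->R->E->L->C->refl->B->L'->D->R'->D->plug->D
Char 2 ('F'): step: R->1, L=3; F->plug->H->R->D->L->B->refl->C->L'->E->R'->G->plug->G
Char 3 ('C'): step: R->2, L=3; C->plug->C->R->G->L->F->refl->E->L'->B->R'->B->plug->B
Char 4 ('C'): step: R->3, L=3; C->plug->C->R->G->L->F->refl->E->L'->B->R'->F->plug->H
Char 5 ('F'): step: R->4, L=3; F->plug->H->R->H->L->G->refl->H->L'->C->R'->G->plug->G
Char 6 ('D'): step: R->5, L=3; D->plug->D->R->H->L->G->refl->H->L'->C->R'->E->plug->E
Char 7 ('C'): step: R->6, L=3; C->plug->C->R->G->L->F->refl->E->L'->B->R'->D->plug->D
Char 8 ('H'): step: R->7, L=3; H->plug->F->R->B->L->E->refl->F->L'->G->R'->A->plug->A
Final: ciphertext=DGBHGEDA, RIGHT=7, LEFT=3

Answer: DGBHGEDA 7 3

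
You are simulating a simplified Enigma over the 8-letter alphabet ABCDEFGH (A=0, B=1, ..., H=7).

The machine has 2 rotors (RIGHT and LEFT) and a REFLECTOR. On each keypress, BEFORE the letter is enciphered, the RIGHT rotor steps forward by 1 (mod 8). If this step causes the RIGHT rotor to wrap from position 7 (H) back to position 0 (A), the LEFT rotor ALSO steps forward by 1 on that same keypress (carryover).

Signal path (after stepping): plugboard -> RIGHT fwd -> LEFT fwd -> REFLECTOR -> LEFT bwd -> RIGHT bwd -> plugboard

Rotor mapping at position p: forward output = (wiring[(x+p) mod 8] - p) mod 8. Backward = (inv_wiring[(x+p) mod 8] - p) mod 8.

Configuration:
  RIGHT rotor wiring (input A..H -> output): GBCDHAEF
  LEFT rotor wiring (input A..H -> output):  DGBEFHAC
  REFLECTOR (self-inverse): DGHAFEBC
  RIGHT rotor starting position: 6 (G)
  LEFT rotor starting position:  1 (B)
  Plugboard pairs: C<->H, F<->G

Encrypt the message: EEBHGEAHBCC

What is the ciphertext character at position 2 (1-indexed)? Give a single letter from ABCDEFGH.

Char 1 ('E'): step: R->7, L=1; E->plug->E->R->E->L->G->refl->B->L'->G->R'->A->plug->A
Char 2 ('E'): step: R->0, L->2 (L advanced); E->plug->E->R->H->L->E->refl->F->L'->D->R'->D->plug->D

D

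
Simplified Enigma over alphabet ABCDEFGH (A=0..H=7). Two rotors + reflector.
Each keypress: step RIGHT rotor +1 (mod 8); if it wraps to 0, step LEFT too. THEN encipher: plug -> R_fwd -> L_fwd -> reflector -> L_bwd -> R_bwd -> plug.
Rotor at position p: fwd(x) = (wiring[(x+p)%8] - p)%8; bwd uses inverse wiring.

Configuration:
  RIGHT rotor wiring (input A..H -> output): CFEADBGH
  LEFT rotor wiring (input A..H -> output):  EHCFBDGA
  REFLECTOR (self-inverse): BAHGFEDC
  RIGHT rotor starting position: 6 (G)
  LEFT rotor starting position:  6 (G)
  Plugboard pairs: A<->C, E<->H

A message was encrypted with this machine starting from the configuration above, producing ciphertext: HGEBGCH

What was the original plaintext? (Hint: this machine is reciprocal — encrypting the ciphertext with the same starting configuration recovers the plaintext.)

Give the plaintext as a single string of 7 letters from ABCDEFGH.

Answer: DFGABBA

Derivation:
Char 1 ('H'): step: R->7, L=6; H->plug->E->R->B->L->C->refl->H->L'->F->R'->D->plug->D
Char 2 ('G'): step: R->0, L->7 (L advanced); G->plug->G->R->G->L->E->refl->F->L'->B->R'->F->plug->F
Char 3 ('E'): step: R->1, L=7; E->plug->H->R->B->L->F->refl->E->L'->G->R'->G->plug->G
Char 4 ('B'): step: R->2, L=7; B->plug->B->R->G->L->E->refl->F->L'->B->R'->C->plug->A
Char 5 ('G'): step: R->3, L=7; G->plug->G->R->C->L->A->refl->B->L'->A->R'->B->plug->B
Char 6 ('C'): step: R->4, L=7; C->plug->A->R->H->L->H->refl->C->L'->F->R'->B->plug->B
Char 7 ('H'): step: R->5, L=7; H->plug->E->R->A->L->B->refl->A->L'->C->R'->C->plug->A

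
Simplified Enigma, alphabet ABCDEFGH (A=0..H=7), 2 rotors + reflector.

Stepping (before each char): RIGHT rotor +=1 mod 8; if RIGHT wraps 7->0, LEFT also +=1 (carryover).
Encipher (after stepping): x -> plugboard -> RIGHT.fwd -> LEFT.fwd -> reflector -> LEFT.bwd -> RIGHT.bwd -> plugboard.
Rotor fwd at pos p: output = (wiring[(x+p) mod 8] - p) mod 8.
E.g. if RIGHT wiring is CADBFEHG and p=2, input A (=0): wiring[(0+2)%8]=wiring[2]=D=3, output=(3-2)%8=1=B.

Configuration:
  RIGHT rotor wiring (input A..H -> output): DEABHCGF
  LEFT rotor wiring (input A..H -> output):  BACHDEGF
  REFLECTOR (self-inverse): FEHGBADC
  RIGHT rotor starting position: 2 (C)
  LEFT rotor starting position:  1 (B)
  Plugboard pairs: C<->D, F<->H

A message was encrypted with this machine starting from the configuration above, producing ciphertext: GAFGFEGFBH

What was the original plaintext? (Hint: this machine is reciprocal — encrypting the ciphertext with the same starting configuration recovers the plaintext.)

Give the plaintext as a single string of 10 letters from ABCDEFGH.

Answer: AHGCDFFEEC

Derivation:
Char 1 ('G'): step: R->3, L=1; G->plug->G->R->B->L->B->refl->E->L'->G->R'->A->plug->A
Char 2 ('A'): step: R->4, L=1; A->plug->A->R->D->L->C->refl->H->L'->A->R'->F->plug->H
Char 3 ('F'): step: R->5, L=1; F->plug->H->R->C->L->G->refl->D->L'->E->R'->G->plug->G
Char 4 ('G'): step: R->6, L=1; G->plug->G->R->B->L->B->refl->E->L'->G->R'->D->plug->C
Char 5 ('F'): step: R->7, L=1; F->plug->H->R->H->L->A->refl->F->L'->F->R'->C->plug->D
Char 6 ('E'): step: R->0, L->2 (L advanced); E->plug->E->R->H->L->G->refl->D->L'->F->R'->H->plug->F
Char 7 ('G'): step: R->1, L=2; G->plug->G->R->E->L->E->refl->B->L'->C->R'->H->plug->F
Char 8 ('F'): step: R->2, L=2; F->plug->H->R->C->L->B->refl->E->L'->E->R'->E->plug->E
Char 9 ('B'): step: R->3, L=2; B->plug->B->R->E->L->E->refl->B->L'->C->R'->E->plug->E
Char 10 ('H'): step: R->4, L=2; H->plug->F->R->A->L->A->refl->F->L'->B->R'->D->plug->C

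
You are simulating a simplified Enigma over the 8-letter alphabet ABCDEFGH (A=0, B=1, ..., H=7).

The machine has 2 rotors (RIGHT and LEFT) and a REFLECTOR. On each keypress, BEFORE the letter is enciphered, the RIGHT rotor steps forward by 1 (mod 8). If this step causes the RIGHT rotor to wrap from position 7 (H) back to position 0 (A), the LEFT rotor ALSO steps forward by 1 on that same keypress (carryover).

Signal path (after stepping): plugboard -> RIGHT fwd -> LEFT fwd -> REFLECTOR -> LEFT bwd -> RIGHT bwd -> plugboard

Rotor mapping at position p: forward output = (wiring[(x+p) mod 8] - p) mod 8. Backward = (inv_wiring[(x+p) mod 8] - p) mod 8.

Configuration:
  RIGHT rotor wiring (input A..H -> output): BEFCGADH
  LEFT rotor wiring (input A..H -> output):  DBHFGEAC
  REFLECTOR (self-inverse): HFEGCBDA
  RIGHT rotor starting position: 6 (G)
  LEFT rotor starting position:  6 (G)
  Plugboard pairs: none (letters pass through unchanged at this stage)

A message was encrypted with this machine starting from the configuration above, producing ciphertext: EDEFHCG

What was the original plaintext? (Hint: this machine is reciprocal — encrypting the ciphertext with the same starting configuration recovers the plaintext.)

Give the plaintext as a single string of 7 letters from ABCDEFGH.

Char 1 ('E'): step: R->7, L=6; E->plug->E->R->D->L->D->refl->G->L'->H->R'->F->plug->F
Char 2 ('D'): step: R->0, L->7 (L advanced); D->plug->D->R->C->L->C->refl->E->L'->B->R'->A->plug->A
Char 3 ('E'): step: R->1, L=7; E->plug->E->R->H->L->B->refl->F->L'->G->R'->G->plug->G
Char 4 ('F'): step: R->2, L=7; F->plug->F->R->F->L->H->refl->A->L'->D->R'->A->plug->A
Char 5 ('H'): step: R->3, L=7; H->plug->H->R->C->L->C->refl->E->L'->B->R'->G->plug->G
Char 6 ('C'): step: R->4, L=7; C->plug->C->R->H->L->B->refl->F->L'->G->R'->H->plug->H
Char 7 ('G'): step: R->5, L=7; G->plug->G->R->F->L->H->refl->A->L'->D->R'->A->plug->A

Answer: FAGAGHA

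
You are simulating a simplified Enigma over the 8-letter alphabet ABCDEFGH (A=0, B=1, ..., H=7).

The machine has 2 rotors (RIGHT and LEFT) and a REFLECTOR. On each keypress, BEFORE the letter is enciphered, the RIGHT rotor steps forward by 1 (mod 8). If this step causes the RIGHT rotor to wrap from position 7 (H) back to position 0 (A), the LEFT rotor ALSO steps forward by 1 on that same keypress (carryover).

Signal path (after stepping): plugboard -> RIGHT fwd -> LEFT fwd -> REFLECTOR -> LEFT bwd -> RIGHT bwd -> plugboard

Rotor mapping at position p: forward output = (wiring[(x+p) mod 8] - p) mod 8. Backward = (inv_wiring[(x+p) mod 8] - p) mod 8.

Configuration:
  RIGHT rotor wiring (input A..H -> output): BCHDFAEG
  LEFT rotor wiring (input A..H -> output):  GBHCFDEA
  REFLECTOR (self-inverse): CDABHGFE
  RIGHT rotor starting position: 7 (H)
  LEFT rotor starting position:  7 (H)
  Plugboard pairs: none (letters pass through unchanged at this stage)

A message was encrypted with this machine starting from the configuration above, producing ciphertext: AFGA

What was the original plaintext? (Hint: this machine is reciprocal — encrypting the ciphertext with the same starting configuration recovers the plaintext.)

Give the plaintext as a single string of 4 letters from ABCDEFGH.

Answer: EECH

Derivation:
Char 1 ('A'): step: R->0, L->0 (L advanced); A->plug->A->R->B->L->B->refl->D->L'->F->R'->E->plug->E
Char 2 ('F'): step: R->1, L=0; F->plug->F->R->D->L->C->refl->A->L'->H->R'->E->plug->E
Char 3 ('G'): step: R->2, L=0; G->plug->G->R->H->L->A->refl->C->L'->D->R'->C->plug->C
Char 4 ('A'): step: R->3, L=0; A->plug->A->R->A->L->G->refl->F->L'->E->R'->H->plug->H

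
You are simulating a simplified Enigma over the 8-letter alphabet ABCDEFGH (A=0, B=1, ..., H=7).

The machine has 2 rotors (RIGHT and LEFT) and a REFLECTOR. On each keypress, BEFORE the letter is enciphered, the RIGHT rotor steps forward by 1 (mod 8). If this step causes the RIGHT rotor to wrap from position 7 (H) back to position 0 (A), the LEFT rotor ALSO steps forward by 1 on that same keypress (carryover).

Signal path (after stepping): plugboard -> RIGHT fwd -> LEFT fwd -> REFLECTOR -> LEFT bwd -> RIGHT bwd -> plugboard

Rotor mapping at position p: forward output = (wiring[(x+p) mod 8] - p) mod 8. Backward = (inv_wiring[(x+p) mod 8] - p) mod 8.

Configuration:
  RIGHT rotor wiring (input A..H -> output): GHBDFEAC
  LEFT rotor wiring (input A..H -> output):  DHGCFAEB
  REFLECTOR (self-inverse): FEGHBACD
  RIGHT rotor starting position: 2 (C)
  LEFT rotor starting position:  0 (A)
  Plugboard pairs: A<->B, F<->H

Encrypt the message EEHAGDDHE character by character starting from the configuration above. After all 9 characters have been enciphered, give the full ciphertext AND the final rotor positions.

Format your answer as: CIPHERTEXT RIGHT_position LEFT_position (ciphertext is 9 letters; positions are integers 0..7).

Answer: FHCHEFFBB 3 1

Derivation:
Char 1 ('E'): step: R->3, L=0; E->plug->E->R->H->L->B->refl->E->L'->G->R'->H->plug->F
Char 2 ('E'): step: R->4, L=0; E->plug->E->R->C->L->G->refl->C->L'->D->R'->F->plug->H
Char 3 ('H'): step: R->5, L=0; H->plug->F->R->E->L->F->refl->A->L'->F->R'->C->plug->C
Char 4 ('A'): step: R->6, L=0; A->plug->B->R->E->L->F->refl->A->L'->F->R'->F->plug->H
Char 5 ('G'): step: R->7, L=0; G->plug->G->R->F->L->A->refl->F->L'->E->R'->E->plug->E
Char 6 ('D'): step: R->0, L->1 (L advanced); D->plug->D->R->D->L->E->refl->B->L'->C->R'->H->plug->F
Char 7 ('D'): step: R->1, L=1; D->plug->D->R->E->L->H->refl->D->L'->F->R'->H->plug->F
Char 8 ('H'): step: R->2, L=1; H->plug->F->R->A->L->G->refl->C->L'->H->R'->A->plug->B
Char 9 ('E'): step: R->3, L=1; E->plug->E->R->H->L->C->refl->G->L'->A->R'->A->plug->B
Final: ciphertext=FHCHEFFBB, RIGHT=3, LEFT=1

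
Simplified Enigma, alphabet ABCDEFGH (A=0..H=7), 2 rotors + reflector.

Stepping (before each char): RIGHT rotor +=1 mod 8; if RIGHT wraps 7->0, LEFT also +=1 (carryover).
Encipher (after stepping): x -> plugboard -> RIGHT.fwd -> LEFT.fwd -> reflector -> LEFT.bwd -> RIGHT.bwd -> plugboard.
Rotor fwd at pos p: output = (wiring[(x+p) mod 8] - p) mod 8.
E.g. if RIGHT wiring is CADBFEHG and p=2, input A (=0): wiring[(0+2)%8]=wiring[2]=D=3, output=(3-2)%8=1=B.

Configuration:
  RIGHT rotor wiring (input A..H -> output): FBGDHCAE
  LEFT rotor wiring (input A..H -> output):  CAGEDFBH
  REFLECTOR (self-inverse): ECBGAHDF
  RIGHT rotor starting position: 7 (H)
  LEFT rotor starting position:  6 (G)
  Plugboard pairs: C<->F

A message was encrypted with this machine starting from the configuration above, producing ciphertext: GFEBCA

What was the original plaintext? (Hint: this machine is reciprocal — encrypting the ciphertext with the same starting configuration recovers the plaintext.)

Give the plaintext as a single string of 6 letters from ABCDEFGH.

Answer: ACBHDD

Derivation:
Char 1 ('G'): step: R->0, L->7 (L advanced); G->plug->G->R->A->L->A->refl->E->L'->F->R'->A->plug->A
Char 2 ('F'): step: R->1, L=7; F->plug->C->R->C->L->B->refl->C->L'->H->R'->F->plug->C
Char 3 ('E'): step: R->2, L=7; E->plug->E->R->G->L->G->refl->D->L'->B->R'->B->plug->B
Char 4 ('B'): step: R->3, L=7; B->plug->B->R->E->L->F->refl->H->L'->D->R'->H->plug->H
Char 5 ('C'): step: R->4, L=7; C->plug->F->R->F->L->E->refl->A->L'->A->R'->D->plug->D
Char 6 ('A'): step: R->5, L=7; A->plug->A->R->F->L->E->refl->A->L'->A->R'->D->plug->D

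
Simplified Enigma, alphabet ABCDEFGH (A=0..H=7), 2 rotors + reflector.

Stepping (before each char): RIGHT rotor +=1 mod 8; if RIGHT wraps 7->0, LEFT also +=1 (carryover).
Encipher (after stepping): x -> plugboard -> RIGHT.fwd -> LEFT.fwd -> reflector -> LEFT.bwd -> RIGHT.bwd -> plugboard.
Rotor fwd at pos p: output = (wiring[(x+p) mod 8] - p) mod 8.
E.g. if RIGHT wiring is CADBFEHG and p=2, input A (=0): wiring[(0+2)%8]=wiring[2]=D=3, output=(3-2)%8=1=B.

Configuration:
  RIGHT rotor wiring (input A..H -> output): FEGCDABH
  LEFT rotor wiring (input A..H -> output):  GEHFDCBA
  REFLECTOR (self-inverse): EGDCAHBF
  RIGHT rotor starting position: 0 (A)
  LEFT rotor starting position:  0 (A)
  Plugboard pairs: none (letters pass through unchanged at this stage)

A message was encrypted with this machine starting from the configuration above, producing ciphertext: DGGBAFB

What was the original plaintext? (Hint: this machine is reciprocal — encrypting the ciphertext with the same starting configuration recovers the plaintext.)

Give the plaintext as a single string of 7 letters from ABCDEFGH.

Answer: AHACCGA

Derivation:
Char 1 ('D'): step: R->1, L=0; D->plug->D->R->C->L->H->refl->F->L'->D->R'->A->plug->A
Char 2 ('G'): step: R->2, L=0; G->plug->G->R->D->L->F->refl->H->L'->C->R'->H->plug->H
Char 3 ('G'): step: R->3, L=0; G->plug->G->R->B->L->E->refl->A->L'->H->R'->A->plug->A
Char 4 ('B'): step: R->4, L=0; B->plug->B->R->E->L->D->refl->C->L'->F->R'->C->plug->C
Char 5 ('A'): step: R->5, L=0; A->plug->A->R->D->L->F->refl->H->L'->C->R'->C->plug->C
Char 6 ('F'): step: R->6, L=0; F->plug->F->R->E->L->D->refl->C->L'->F->R'->G->plug->G
Char 7 ('B'): step: R->7, L=0; B->plug->B->R->G->L->B->refl->G->L'->A->R'->A->plug->A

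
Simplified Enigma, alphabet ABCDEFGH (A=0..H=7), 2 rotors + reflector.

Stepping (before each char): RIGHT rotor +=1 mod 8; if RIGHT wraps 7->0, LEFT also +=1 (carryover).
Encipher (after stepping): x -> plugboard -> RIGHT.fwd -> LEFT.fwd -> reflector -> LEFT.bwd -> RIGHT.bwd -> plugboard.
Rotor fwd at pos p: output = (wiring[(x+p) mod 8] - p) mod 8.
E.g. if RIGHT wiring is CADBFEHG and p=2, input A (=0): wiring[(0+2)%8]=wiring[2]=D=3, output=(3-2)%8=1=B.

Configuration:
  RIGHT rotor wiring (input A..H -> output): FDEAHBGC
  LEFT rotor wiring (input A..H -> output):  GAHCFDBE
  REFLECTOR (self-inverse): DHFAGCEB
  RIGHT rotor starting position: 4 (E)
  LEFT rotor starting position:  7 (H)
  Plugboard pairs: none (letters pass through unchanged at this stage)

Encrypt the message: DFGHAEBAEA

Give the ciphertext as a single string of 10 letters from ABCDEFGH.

Char 1 ('D'): step: R->5, L=7; D->plug->D->R->A->L->F->refl->C->L'->H->R'->F->plug->F
Char 2 ('F'): step: R->6, L=7; F->plug->F->R->C->L->B->refl->H->L'->B->R'->G->plug->G
Char 3 ('G'): step: R->7, L=7; G->plug->G->R->C->L->B->refl->H->L'->B->R'->E->plug->E
Char 4 ('H'): step: R->0, L->0 (L advanced); H->plug->H->R->C->L->H->refl->B->L'->G->R'->G->plug->G
Char 5 ('A'): step: R->1, L=0; A->plug->A->R->C->L->H->refl->B->L'->G->R'->D->plug->D
Char 6 ('E'): step: R->2, L=0; E->plug->E->R->E->L->F->refl->C->L'->D->R'->G->plug->G
Char 7 ('B'): step: R->3, L=0; B->plug->B->R->E->L->F->refl->C->L'->D->R'->D->plug->D
Char 8 ('A'): step: R->4, L=0; A->plug->A->R->D->L->C->refl->F->L'->E->R'->H->plug->H
Char 9 ('E'): step: R->5, L=0; E->plug->E->R->G->L->B->refl->H->L'->C->R'->H->plug->H
Char 10 ('A'): step: R->6, L=0; A->plug->A->R->A->L->G->refl->E->L'->H->R'->C->plug->C

Answer: FGEGDGDHHC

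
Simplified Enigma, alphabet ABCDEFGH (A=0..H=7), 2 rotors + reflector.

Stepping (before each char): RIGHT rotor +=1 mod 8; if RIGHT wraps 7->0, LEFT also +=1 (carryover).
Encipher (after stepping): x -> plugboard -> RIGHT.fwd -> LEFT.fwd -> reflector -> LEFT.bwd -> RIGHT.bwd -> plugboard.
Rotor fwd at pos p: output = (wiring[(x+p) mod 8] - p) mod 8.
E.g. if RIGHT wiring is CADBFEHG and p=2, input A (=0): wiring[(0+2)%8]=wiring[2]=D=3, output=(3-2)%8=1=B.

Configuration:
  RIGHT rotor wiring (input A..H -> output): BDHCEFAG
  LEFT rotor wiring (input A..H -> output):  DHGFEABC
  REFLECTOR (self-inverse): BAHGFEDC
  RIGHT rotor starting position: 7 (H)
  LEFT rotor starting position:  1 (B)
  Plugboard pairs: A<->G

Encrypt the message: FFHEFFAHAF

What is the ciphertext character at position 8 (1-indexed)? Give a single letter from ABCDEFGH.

Char 1 ('F'): step: R->0, L->2 (L advanced); F->plug->F->R->F->L->A->refl->B->L'->G->R'->H->plug->H
Char 2 ('F'): step: R->1, L=2; F->plug->F->R->H->L->F->refl->E->L'->A->R'->H->plug->H
Char 3 ('H'): step: R->2, L=2; H->plug->H->R->B->L->D->refl->G->L'->D->R'->D->plug->D
Char 4 ('E'): step: R->3, L=2; E->plug->E->R->D->L->G->refl->D->L'->B->R'->B->plug->B
Char 5 ('F'): step: R->4, L=2; F->plug->F->R->H->L->F->refl->E->L'->A->R'->A->plug->G
Char 6 ('F'): step: R->5, L=2; F->plug->F->R->C->L->C->refl->H->L'->E->R'->D->plug->D
Char 7 ('A'): step: R->6, L=2; A->plug->G->R->G->L->B->refl->A->L'->F->R'->D->plug->D
Char 8 ('H'): step: R->7, L=2; H->plug->H->R->B->L->D->refl->G->L'->D->R'->E->plug->E

E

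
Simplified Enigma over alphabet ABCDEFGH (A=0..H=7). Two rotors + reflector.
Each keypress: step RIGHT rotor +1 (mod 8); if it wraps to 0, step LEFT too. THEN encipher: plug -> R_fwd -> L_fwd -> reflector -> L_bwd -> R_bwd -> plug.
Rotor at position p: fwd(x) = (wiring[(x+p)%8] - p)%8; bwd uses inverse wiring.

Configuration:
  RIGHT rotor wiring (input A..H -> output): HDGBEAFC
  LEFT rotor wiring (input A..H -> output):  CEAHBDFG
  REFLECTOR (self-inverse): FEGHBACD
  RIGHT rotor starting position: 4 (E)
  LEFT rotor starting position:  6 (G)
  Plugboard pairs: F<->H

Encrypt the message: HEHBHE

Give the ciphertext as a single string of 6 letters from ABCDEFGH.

Answer: FGECAD

Derivation:
Char 1 ('H'): step: R->5, L=6; H->plug->F->R->B->L->A->refl->F->L'->H->R'->H->plug->F
Char 2 ('E'): step: R->6, L=6; E->plug->E->R->A->L->H->refl->D->L'->G->R'->G->plug->G
Char 3 ('H'): step: R->7, L=6; H->plug->F->R->F->L->B->refl->E->L'->C->R'->E->plug->E
Char 4 ('B'): step: R->0, L->7 (L advanced); B->plug->B->R->D->L->B->refl->E->L'->G->R'->C->plug->C
Char 5 ('H'): step: R->1, L=7; H->plug->F->R->E->L->A->refl->F->L'->C->R'->A->plug->A
Char 6 ('E'): step: R->2, L=7; E->plug->E->R->D->L->B->refl->E->L'->G->R'->D->plug->D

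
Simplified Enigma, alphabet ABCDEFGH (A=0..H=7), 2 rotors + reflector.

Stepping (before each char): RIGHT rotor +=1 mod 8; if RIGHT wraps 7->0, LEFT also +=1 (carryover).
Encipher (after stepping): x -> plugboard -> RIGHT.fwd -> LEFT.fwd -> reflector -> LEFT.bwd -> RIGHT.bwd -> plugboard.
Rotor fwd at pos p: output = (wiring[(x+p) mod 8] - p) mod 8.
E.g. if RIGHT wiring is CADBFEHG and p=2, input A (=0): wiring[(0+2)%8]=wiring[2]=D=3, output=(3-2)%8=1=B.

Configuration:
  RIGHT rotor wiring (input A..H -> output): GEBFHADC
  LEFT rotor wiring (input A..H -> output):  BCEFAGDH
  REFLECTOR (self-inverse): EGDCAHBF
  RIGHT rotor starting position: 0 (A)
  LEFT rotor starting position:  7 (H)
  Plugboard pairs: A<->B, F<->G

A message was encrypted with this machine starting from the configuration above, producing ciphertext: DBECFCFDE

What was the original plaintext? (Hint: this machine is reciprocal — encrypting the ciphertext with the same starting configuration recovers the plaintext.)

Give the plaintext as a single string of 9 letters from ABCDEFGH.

Answer: BGDGEGDGB

Derivation:
Char 1 ('D'): step: R->1, L=7; D->plug->D->R->G->L->H->refl->F->L'->D->R'->A->plug->B
Char 2 ('B'): step: R->2, L=7; B->plug->A->R->H->L->E->refl->A->L'->A->R'->F->plug->G
Char 3 ('E'): step: R->3, L=7; E->plug->E->R->H->L->E->refl->A->L'->A->R'->D->plug->D
Char 4 ('C'): step: R->4, L=7; C->plug->C->R->H->L->E->refl->A->L'->A->R'->F->plug->G
Char 5 ('F'): step: R->5, L=7; F->plug->G->R->A->L->A->refl->E->L'->H->R'->E->plug->E
Char 6 ('C'): step: R->6, L=7; C->plug->C->R->A->L->A->refl->E->L'->H->R'->F->plug->G
Char 7 ('F'): step: R->7, L=7; F->plug->G->R->B->L->C->refl->D->L'->C->R'->D->plug->D
Char 8 ('D'): step: R->0, L->0 (L advanced); D->plug->D->R->F->L->G->refl->B->L'->A->R'->F->plug->G
Char 9 ('E'): step: R->1, L=0; E->plug->E->R->H->L->H->refl->F->L'->D->R'->A->plug->B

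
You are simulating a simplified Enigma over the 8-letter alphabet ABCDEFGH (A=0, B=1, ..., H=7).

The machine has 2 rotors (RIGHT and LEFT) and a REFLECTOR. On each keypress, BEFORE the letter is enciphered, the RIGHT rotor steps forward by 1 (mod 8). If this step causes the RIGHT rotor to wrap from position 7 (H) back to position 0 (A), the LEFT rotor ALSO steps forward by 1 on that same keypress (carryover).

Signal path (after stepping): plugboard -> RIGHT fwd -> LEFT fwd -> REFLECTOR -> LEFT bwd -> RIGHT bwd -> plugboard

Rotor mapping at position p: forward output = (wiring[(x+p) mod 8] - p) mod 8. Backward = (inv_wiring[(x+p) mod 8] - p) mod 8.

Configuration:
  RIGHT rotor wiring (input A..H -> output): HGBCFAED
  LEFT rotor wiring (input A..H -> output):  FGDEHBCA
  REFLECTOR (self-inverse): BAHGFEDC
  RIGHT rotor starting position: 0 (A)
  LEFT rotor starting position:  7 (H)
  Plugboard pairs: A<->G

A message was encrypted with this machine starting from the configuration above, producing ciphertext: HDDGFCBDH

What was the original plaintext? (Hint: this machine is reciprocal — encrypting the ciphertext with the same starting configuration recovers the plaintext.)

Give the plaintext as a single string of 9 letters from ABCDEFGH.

Char 1 ('H'): step: R->1, L=7; H->plug->H->R->G->L->C->refl->H->L'->C->R'->G->plug->A
Char 2 ('D'): step: R->2, L=7; D->plug->D->R->G->L->C->refl->H->L'->C->R'->E->plug->E
Char 3 ('D'): step: R->3, L=7; D->plug->D->R->B->L->G->refl->D->L'->H->R'->A->plug->G
Char 4 ('G'): step: R->4, L=7; G->plug->A->R->B->L->G->refl->D->L'->H->R'->D->plug->D
Char 5 ('F'): step: R->5, L=7; F->plug->F->R->E->L->F->refl->E->L'->D->R'->A->plug->G
Char 6 ('C'): step: R->6, L=7; C->plug->C->R->B->L->G->refl->D->L'->H->R'->G->plug->A
Char 7 ('B'): step: R->7, L=7; B->plug->B->R->A->L->B->refl->A->L'->F->R'->H->plug->H
Char 8 ('D'): step: R->0, L->0 (L advanced); D->plug->D->R->C->L->D->refl->G->L'->B->R'->C->plug->C
Char 9 ('H'): step: R->1, L=0; H->plug->H->R->G->L->C->refl->H->L'->E->R'->D->plug->D

Answer: AEGDGAHCD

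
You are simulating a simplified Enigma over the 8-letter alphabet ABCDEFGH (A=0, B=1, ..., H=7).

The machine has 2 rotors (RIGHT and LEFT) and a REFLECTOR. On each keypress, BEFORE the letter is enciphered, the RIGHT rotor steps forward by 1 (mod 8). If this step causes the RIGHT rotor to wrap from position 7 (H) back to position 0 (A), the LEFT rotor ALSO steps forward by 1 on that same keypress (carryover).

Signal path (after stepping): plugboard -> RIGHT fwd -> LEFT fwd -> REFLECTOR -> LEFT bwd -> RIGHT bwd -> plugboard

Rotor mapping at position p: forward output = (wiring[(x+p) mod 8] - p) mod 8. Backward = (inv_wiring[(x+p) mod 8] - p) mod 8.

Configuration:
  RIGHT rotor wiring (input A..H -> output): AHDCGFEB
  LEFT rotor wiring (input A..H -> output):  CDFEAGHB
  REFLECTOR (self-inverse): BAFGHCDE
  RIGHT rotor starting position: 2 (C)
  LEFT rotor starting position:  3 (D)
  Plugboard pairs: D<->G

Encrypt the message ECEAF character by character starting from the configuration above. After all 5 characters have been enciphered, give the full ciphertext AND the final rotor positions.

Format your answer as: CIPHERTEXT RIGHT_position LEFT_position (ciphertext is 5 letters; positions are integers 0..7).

Answer: HHCDB 7 3

Derivation:
Char 1 ('E'): step: R->3, L=3; E->plug->E->R->G->L->A->refl->B->L'->A->R'->H->plug->H
Char 2 ('C'): step: R->4, L=3; C->plug->C->R->A->L->B->refl->A->L'->G->R'->H->plug->H
Char 3 ('E'): step: R->5, L=3; E->plug->E->R->C->L->D->refl->G->L'->E->R'->C->plug->C
Char 4 ('A'): step: R->6, L=3; A->plug->A->R->G->L->A->refl->B->L'->A->R'->G->plug->D
Char 5 ('F'): step: R->7, L=3; F->plug->F->R->H->L->C->refl->F->L'->B->R'->B->plug->B
Final: ciphertext=HHCDB, RIGHT=7, LEFT=3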